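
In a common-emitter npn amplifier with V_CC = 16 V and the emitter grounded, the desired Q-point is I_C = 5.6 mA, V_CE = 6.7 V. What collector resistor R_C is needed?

R_C ≈ 1.7 kΩ

Collector loop: V_CC = I_C·R_C + V_CE.
R_C = (V_CC − V_CE)/I_C = (16 − 6.7)/5.6 = 1.66 kΩ.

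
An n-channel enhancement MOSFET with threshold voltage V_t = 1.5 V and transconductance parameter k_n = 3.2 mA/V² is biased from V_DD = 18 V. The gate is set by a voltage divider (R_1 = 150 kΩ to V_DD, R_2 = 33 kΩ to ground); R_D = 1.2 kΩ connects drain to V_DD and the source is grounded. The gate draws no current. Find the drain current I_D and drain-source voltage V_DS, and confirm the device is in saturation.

I_D ≈ 4.9 mA, V_DS ≈ 12 V

V_G = V_DD·R_2/(R_1+R_2) = 18×33/183 = 3.25 V. With the source grounded, V_GS = V_G = 3.25 V.
Assume saturation: I_D = (k_n/2)(V_GS − V_t)² = (3.2/2)×(3.25 − 1.5)² = 1.6×1.75² = 4.88 mA.
V_DS = V_DD − I_D·R_D = 18 − 4.88×1.2 = 12.1 V.
Saturation requires V_DS ≥ V_GS − V_t = 1.75 V; 12.1 ≥ 1.75 ✓.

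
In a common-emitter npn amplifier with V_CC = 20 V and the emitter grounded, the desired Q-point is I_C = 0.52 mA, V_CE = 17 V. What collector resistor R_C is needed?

R_C ≈ 5.8 kΩ

Collector loop: V_CC = I_C·R_C + V_CE.
R_C = (V_CC − V_CE)/I_C = (20 − 17)/0.52 = 5.77 kΩ.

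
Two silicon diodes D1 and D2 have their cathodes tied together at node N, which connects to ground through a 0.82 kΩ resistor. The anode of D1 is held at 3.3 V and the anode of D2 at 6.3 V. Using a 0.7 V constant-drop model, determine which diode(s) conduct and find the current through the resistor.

Only D2 conducts; I_R ≈ 6.8 mA

Assume both conduct. Then node N would need to be at both 3.3−0.7 = 2.6 V and 6.3−0.7 = 5.6 V, which is impossible.
Assume only D2 conducts: V_N = 6.3 − 0.7 = 5.6 V, so I_R = 5.6/0.82 = 6.83 mA.
Check D1: its anode-to-cathode voltage is 3.3 − 5.6 = -2.3 V < 0.7 V, so it is off. The assumption is consistent.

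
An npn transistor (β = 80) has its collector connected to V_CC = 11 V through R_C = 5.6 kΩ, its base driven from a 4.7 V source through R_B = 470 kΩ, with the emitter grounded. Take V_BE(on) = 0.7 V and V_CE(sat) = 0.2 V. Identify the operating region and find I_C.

active; I_C ≈ 0.68 mA

Assume active. Base-emitter loop: I_B = (V_BB − V_BE)/R_B = (4.7 − 0.7)/470 = 0.00851 mA.
I_C = β·I_B = 80×0.00851 = 0.681 mA.
V_CE = V_CC − I_C·R_C = 11 − 0.681×5.6 = 7.19 V > V_CE(sat), so the active-region assumption holds.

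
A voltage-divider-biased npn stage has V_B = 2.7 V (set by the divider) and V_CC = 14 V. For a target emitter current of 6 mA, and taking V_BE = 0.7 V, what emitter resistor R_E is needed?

R_E ≈ 0.33 kΩ

V_E = V_B − V_BE = 2.7 − 0.7 = 2 V.
R_E = V_E / I_E = 2 / 6 = 0.333 kΩ.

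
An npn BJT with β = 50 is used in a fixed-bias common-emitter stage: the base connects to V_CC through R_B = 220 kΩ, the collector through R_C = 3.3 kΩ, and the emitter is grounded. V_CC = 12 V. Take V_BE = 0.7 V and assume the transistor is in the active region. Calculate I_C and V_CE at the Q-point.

I_C ≈ 2.6 mA, V_CE ≈ 3.5 V

Base loop: V_CC = I_B·R_B + V_BE, so I_B = (12 − 0.7)/220 kΩ = 0.0514 mA.
In the active region I_C = β·I_B = 50 × 0.0514 = 2.57 mA.
Collector loop: V_CE = V_CC − I_C·R_C = 12 − 2.57×3.3 = 3.53 V.
Since V_CE = 3.53 V > V_CE(sat) ≈ 0.2 V, the transistor is in the active region as assumed.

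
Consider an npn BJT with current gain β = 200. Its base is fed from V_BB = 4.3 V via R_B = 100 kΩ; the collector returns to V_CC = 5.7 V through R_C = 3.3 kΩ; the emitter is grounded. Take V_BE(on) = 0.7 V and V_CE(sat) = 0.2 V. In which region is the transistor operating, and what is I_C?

Assume active: I_B = (4.3 − 0.7)/100 = 0.036 mA, giving I_C = β·I_B = 7.2 mA.
But then V_CE = 5.7 − 7.2×3.3 = -18.1 V < V_CE(sat) = 0.2 V — impossible in the active region.
So the transistor is saturated. With V_CE = 0.2 V, I_C = (V_CC − 0.2)/R_C = 5.5/3.3 = 1.67 mA.
Check: β·I_B = 7.2 mA > I_C = 1.67 mA, confirming saturation.

saturation; I_C ≈ 1.7 mA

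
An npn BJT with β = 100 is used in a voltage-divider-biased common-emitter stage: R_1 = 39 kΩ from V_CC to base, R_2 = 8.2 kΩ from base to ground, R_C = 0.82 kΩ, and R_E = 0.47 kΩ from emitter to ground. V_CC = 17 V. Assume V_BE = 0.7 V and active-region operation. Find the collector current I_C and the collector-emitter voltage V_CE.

Thevenize the base divider: V_Th = V_CC·R_2/(R_1+R_2) = 17×8.2/47.2 = 2.95 V, R_Th = R_1‖R_2 = 6.78 kΩ.
Base-emitter loop: V_Th = I_B·R_Th + V_BE + (β+1)I_B·R_E, so I_B = (2.95 − 0.7) / (6.78 + 101×0.47) = 0.0415 mA.
I_C = β·I_B = 100×0.0415 = 4.15 mA, and I_E = (β+1)I_B = 4.2 mA.
V_CE = V_CC − I_C·R_C − I_E·R_E = 17 − 4.15×0.82 − 4.2×0.47 = 11.6 V.
V_CE = 11.6 V > 0.2 V confirms active-region operation.

I_C ≈ 4.2 mA, V_CE ≈ 12 V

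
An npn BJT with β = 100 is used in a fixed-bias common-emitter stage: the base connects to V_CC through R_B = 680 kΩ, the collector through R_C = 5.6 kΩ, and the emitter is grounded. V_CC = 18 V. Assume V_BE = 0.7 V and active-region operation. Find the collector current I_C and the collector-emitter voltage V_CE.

I_C ≈ 2.5 mA, V_CE ≈ 3.8 V

Base loop: V_CC = I_B·R_B + V_BE, so I_B = (18 − 0.7)/680 kΩ = 0.0254 mA.
In the active region I_C = β·I_B = 100 × 0.0254 = 2.54 mA.
Collector loop: V_CE = V_CC − I_C·R_C = 18 − 2.54×5.6 = 3.75 V.
Since V_CE = 3.75 V > V_CE(sat) ≈ 0.2 V, the transistor is in the active region as assumed.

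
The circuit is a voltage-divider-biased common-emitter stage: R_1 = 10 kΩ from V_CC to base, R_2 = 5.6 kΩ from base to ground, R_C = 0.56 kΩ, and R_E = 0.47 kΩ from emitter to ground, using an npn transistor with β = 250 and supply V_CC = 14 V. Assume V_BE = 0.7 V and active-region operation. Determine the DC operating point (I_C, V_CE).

I_C ≈ 8.9 mA, V_CE ≈ 4.8 V

Thevenize the base divider: V_Th = V_CC·R_2/(R_1+R_2) = 14×5.6/15.6 = 5.03 V, R_Th = R_1‖R_2 = 3.59 kΩ.
Base-emitter loop: V_Th = I_B·R_Th + V_BE + (β+1)I_B·R_E, so I_B = (5.03 − 0.7) / (3.59 + 251×0.47) = 0.0356 mA.
I_C = β·I_B = 250×0.0356 = 8.9 mA, and I_E = (β+1)I_B = 8.93 mA.
V_CE = V_CC − I_C·R_C − I_E·R_E = 14 − 8.9×0.56 − 8.93×0.47 = 4.82 V.
V_CE = 4.82 V > 0.2 V confirms active-region operation.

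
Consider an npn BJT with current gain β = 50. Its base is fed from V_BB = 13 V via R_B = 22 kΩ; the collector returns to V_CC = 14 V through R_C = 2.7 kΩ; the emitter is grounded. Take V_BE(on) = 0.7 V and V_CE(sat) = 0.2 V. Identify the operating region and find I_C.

saturation; I_C ≈ 5.1 mA

Assume active: I_B = (13 − 0.7)/22 = 0.559 mA, giving I_C = β·I_B = 28 mA.
But then V_CE = 14 − 28×2.7 = -61.5 V < V_CE(sat) = 0.2 V — impossible in the active region.
So the transistor is saturated. With V_CE = 0.2 V, I_C = (V_CC − 0.2)/R_C = 13.8/2.7 = 5.11 mA.
Check: β·I_B = 28 mA > I_C = 5.11 mA, confirming saturation.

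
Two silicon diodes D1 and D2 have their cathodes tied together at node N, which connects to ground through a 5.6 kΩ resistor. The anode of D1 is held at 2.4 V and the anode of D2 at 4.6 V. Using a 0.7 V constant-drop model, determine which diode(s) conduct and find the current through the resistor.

Only D2 conducts; I_R ≈ 0.7 mA

Assume both conduct. Then node N would need to be at both 2.4−0.7 = 1.7 V and 4.6−0.7 = 3.9 V, which is impossible.
Assume only D2 conducts: V_N = 4.6 − 0.7 = 3.9 V, so I_R = 3.9/5.6 = 0.696 mA.
Check D1: its anode-to-cathode voltage is 2.4 − 3.9 = -1.5 V < 0.7 V, so it is off. The assumption is consistent.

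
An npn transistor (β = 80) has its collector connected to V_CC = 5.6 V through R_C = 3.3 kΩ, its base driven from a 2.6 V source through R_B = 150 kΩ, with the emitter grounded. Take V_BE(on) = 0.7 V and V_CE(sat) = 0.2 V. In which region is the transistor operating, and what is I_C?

active; I_C ≈ 1 mA

Assume active. Base-emitter loop: I_B = (V_BB − V_BE)/R_B = (2.6 − 0.7)/150 = 0.0127 mA.
I_C = β·I_B = 80×0.0127 = 1.01 mA.
V_CE = V_CC − I_C·R_C = 5.6 − 1.01×3.3 = 2.26 V > V_CE(sat), so the active-region assumption holds.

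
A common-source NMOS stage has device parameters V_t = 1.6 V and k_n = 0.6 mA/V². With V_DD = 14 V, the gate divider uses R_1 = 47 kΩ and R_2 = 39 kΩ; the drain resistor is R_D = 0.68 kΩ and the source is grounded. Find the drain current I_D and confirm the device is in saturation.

V_G = V_DD·R_2/(R_1+R_2) = 14×39/86 = 6.35 V. With the source grounded, V_GS = V_G = 6.35 V.
Assume saturation: I_D = (k_n/2)(V_GS − V_t)² = (0.6/2)×(6.35 − 1.6)² = 0.3×4.75² = 6.77 mA.
V_DS = V_DD − I_D·R_D = 14 − 6.77×0.68 = 9.4 V.
Saturation requires V_DS ≥ V_GS − V_t = 4.75 V; 9.4 ≥ 4.75 ✓.

I_D ≈ 6.8 mA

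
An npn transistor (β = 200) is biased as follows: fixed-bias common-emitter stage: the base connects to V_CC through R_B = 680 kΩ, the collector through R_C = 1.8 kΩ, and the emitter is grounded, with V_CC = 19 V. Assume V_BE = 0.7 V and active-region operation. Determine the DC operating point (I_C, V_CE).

Base loop: V_CC = I_B·R_B + V_BE, so I_B = (19 − 0.7)/680 kΩ = 0.0269 mA.
In the active region I_C = β·I_B = 200 × 0.0269 = 5.38 mA.
Collector loop: V_CE = V_CC − I_C·R_C = 19 − 5.38×1.8 = 9.31 V.
Since V_CE = 9.31 V > V_CE(sat) ≈ 0.2 V, the transistor is in the active region as assumed.

I_C ≈ 5.4 mA, V_CE ≈ 9.3 V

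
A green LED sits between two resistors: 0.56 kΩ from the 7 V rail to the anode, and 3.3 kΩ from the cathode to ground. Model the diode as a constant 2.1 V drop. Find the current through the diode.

I ≈ 1.3 mA

The two resistors are in series with the diode, so KVL gives 7 = I·0.56 + 2.1 + I·3.3.
I = (7 − 2.1) / (0.56 + 3.3) kΩ = 4.9 / 3.86 = 1.27 mA.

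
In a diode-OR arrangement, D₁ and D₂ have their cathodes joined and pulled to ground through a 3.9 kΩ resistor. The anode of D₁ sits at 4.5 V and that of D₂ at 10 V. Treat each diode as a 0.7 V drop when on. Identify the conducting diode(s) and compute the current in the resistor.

Assume both conduct. Then node N would need to be at both 4.5−0.7 = 3.8 V and 10−0.7 = 9.3 V, which is impossible.
Assume only D₂ conducts: V_N = 10 − 0.7 = 9.3 V, so I_R = 9.3/3.9 = 2.38 mA.
Check D₁: its anode-to-cathode voltage is 4.5 − 9.3 = -4.8 V < 0.7 V, so it is off. The assumption is consistent.

Only D₂ conducts; I_R ≈ 2.4 mA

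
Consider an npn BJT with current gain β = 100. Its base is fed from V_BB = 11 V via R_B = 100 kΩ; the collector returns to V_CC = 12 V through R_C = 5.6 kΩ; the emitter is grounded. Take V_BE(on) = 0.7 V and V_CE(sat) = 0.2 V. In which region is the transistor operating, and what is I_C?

saturation; I_C ≈ 2.1 mA

Assume active: I_B = (11 − 0.7)/100 = 0.103 mA, giving I_C = β·I_B = 10.3 mA.
But then V_CE = 12 − 10.3×5.6 = -45.7 V < V_CE(sat) = 0.2 V — impossible in the active region.
So the transistor is saturated. With V_CE = 0.2 V, I_C = (V_CC − 0.2)/R_C = 11.8/5.6 = 2.11 mA.
Check: β·I_B = 10.3 mA > I_C = 2.11 mA, confirming saturation.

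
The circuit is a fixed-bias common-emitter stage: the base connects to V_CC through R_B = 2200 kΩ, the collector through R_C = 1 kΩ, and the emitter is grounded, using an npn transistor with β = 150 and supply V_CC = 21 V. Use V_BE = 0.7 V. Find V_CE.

V_CE ≈ 20 V

Base loop: V_CC = I_B·R_B + V_BE, so I_B = (21 − 0.7)/2200 kΩ = 0.00923 mA.
In the active region I_C = β·I_B = 150 × 0.00923 = 1.38 mA.
Collector loop: V_CE = V_CC − I_C·R_C = 21 − 1.38×1 = 19.6 V.
Since V_CE = 19.6 V > V_CE(sat) ≈ 0.2 V, the transistor is in the active region as assumed.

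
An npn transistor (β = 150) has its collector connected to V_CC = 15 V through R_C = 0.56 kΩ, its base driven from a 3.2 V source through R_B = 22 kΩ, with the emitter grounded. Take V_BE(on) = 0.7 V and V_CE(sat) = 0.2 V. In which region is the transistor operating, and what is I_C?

Assume active. Base-emitter loop: I_B = (V_BB − V_BE)/R_B = (3.2 − 0.7)/22 = 0.114 mA.
I_C = β·I_B = 150×0.114 = 17 mA.
V_CE = V_CC − I_C·R_C = 15 − 17×0.56 = 5.45 V > V_CE(sat), so the active-region assumption holds.

active; I_C ≈ 17 mA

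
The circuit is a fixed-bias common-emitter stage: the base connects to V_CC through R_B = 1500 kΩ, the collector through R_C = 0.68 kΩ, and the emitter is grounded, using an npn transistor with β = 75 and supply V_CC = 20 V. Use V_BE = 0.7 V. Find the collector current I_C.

Base loop: V_CC = I_B·R_B + V_BE, so I_B = (20 − 0.7)/1500 kΩ = 0.0129 mA.
In the active region I_C = β·I_B = 75 × 0.0129 = 0.965 mA.
Collector loop: V_CE = V_CC − I_C·R_C = 20 − 0.965×0.68 = 19.3 V.
Since V_CE = 19.3 V > V_CE(sat) ≈ 0.2 V, the transistor is in the active region as assumed.

I_C ≈ 0.96 mA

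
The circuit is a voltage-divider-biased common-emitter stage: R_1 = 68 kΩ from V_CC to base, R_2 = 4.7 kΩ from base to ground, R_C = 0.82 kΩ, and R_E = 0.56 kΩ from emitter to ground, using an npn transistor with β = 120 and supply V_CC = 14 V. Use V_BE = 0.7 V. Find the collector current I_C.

I_C ≈ 0.34 mA

Thevenize the base divider: V_Th = V_CC·R_2/(R_1+R_2) = 14×4.7/72.7 = 0.905 V, R_Th = R_1‖R_2 = 4.4 kΩ.
Base-emitter loop: V_Th = I_B·R_Th + V_BE + (β+1)I_B·R_E, so I_B = (0.905 − 0.7) / (4.4 + 121×0.56) = 0.00284 mA.
I_C = β·I_B = 120×0.00284 = 0.341 mA, and I_E = (β+1)I_B = 0.344 mA.
V_CE = V_CC − I_C·R_C − I_E·R_E = 14 − 0.341×0.82 − 0.344×0.56 = 13.5 V.
V_CE = 13.5 V > 0.2 V confirms active-region operation.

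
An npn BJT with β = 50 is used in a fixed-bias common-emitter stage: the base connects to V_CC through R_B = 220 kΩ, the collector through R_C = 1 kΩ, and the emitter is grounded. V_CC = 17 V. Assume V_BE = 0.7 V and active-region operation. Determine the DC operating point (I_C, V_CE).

Base loop: V_CC = I_B·R_B + V_BE, so I_B = (17 − 0.7)/220 kΩ = 0.0741 mA.
In the active region I_C = β·I_B = 50 × 0.0741 = 3.7 mA.
Collector loop: V_CE = V_CC − I_C·R_C = 17 − 3.7×1 = 13.3 V.
Since V_CE = 13.3 V > V_CE(sat) ≈ 0.2 V, the transistor is in the active region as assumed.

I_C ≈ 3.7 mA, V_CE ≈ 13 V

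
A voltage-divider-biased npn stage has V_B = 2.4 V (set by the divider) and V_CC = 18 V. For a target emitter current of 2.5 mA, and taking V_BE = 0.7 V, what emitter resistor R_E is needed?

V_E = V_B − V_BE = 2.4 − 0.7 = 1.7 V.
R_E = V_E / I_E = 1.7 / 2.5 = 0.68 kΩ.

R_E ≈ 0.68 kΩ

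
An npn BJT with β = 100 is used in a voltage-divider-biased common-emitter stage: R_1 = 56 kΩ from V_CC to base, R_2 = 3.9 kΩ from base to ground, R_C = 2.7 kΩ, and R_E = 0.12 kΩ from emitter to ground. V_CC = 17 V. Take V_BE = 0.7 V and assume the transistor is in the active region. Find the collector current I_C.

I_C ≈ 2.6 mA

Thevenize the base divider: V_Th = V_CC·R_2/(R_1+R_2) = 17×3.9/59.9 = 1.11 V, R_Th = R_1‖R_2 = 3.65 kΩ.
Base-emitter loop: V_Th = I_B·R_Th + V_BE + (β+1)I_B·R_E, so I_B = (1.11 − 0.7) / (3.65 + 101×0.12) = 0.0258 mA.
I_C = β·I_B = 100×0.0258 = 2.58 mA, and I_E = (β+1)I_B = 2.61 mA.
V_CE = V_CC − I_C·R_C − I_E·R_E = 17 − 2.58×2.7 − 2.61×0.12 = 9.72 V.
V_CE = 9.72 V > 0.2 V confirms active-region operation.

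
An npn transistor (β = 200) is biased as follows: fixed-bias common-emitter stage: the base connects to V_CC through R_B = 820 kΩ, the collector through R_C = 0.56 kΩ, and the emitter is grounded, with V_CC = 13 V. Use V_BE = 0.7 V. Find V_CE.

V_CE ≈ 11 V

Base loop: V_CC = I_B·R_B + V_BE, so I_B = (13 − 0.7)/820 kΩ = 0.015 mA.
In the active region I_C = β·I_B = 200 × 0.015 = 3 mA.
Collector loop: V_CE = V_CC − I_C·R_C = 13 − 3×0.56 = 11.3 V.
Since V_CE = 11.3 V > V_CE(sat) ≈ 0.2 V, the transistor is in the active region as assumed.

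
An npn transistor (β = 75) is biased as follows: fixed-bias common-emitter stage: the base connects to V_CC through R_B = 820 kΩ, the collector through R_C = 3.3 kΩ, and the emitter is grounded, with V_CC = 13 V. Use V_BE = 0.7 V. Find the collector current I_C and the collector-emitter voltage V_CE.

I_C ≈ 1.1 mA, V_CE ≈ 9.3 V

Base loop: V_CC = I_B·R_B + V_BE, so I_B = (13 − 0.7)/820 kΩ = 0.015 mA.
In the active region I_C = β·I_B = 75 × 0.015 = 1.12 mA.
Collector loop: V_CE = V_CC − I_C·R_C = 13 − 1.12×3.3 = 9.29 V.
Since V_CE = 9.29 V > V_CE(sat) ≈ 0.2 V, the transistor is in the active region as assumed.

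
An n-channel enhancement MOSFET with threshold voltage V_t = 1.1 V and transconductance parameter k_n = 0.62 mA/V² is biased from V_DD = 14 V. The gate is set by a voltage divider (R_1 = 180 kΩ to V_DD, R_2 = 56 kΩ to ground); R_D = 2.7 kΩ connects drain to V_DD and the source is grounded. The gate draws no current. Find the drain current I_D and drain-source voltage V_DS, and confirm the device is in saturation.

V_G = V_DD·R_2/(R_1+R_2) = 14×56/236 = 3.32 V. With the source grounded, V_GS = V_G = 3.32 V.
Assume saturation: I_D = (k_n/2)(V_GS − V_t)² = (0.62/2)×(3.32 − 1.1)² = 0.31×2.22² = 1.53 mA.
V_DS = V_DD − I_D·R_D = 14 − 1.53×2.7 = 9.87 V.
Saturation requires V_DS ≥ V_GS − V_t = 2.22 V; 9.87 ≥ 2.22 ✓.

I_D ≈ 1.5 mA, V_DS ≈ 9.9 V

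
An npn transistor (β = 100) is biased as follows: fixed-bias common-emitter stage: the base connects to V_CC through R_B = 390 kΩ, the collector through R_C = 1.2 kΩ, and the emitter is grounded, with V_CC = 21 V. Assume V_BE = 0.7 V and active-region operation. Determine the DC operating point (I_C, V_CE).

I_C ≈ 5.2 mA, V_CE ≈ 15 V

Base loop: V_CC = I_B·R_B + V_BE, so I_B = (21 − 0.7)/390 kΩ = 0.0521 mA.
In the active region I_C = β·I_B = 100 × 0.0521 = 5.21 mA.
Collector loop: V_CE = V_CC − I_C·R_C = 21 − 5.21×1.2 = 14.8 V.
Since V_CE = 14.8 V > V_CE(sat) ≈ 0.2 V, the transistor is in the active region as assumed.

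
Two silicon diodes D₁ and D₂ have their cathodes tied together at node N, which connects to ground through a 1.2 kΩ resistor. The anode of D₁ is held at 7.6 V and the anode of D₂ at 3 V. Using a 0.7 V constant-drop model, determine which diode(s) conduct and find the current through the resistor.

Assume both conduct. Then node N would need to be at both 7.6−0.7 = 6.9 V and 3−0.7 = 2.3 V, which is impossible.
Assume only D₁ conducts: V_N = 7.6 − 0.7 = 6.9 V, so I_R = 6.9/1.2 = 5.75 mA.
Check D₂: its anode-to-cathode voltage is 3 − 6.9 = -3.9 V < 0.7 V, so it is off. The assumption is consistent.

Only D₁ conducts; I_R ≈ 5.8 mA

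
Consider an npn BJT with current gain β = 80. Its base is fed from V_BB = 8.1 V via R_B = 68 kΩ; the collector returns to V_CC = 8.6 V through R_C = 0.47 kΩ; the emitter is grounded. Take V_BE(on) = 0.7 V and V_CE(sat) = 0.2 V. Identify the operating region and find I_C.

Assume active. Base-emitter loop: I_B = (V_BB − V_BE)/R_B = (8.1 − 0.7)/68 = 0.109 mA.
I_C = β·I_B = 80×0.109 = 8.71 mA.
V_CE = V_CC − I_C·R_C = 8.6 − 8.71×0.47 = 4.51 V > V_CE(sat), so the active-region assumption holds.

active; I_C ≈ 8.7 mA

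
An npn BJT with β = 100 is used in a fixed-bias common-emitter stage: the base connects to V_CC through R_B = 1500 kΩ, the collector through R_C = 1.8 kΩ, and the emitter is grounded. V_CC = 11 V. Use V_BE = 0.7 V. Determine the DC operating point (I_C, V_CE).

Base loop: V_CC = I_B·R_B + V_BE, so I_B = (11 − 0.7)/1500 kΩ = 0.00687 mA.
In the active region I_C = β·I_B = 100 × 0.00687 = 0.687 mA.
Collector loop: V_CE = V_CC − I_C·R_C = 11 − 0.687×1.8 = 9.76 V.
Since V_CE = 9.76 V > V_CE(sat) ≈ 0.2 V, the transistor is in the active region as assumed.

I_C ≈ 0.69 mA, V_CE ≈ 9.8 V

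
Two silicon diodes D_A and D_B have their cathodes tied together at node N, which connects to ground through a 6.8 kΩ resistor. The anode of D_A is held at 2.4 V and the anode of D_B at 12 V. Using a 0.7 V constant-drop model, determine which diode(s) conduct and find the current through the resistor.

Only D_B conducts; I_R ≈ 1.7 mA

Assume both conduct. Then node N would need to be at both 2.4−0.7 = 1.7 V and 12−0.7 = 11.3 V, which is impossible.
Assume only D_B conducts: V_N = 12 − 0.7 = 11.3 V, so I_R = 11.3/6.8 = 1.66 mA.
Check D_A: its anode-to-cathode voltage is 2.4 − 11.3 = -8.9 V < 0.7 V, so it is off. The assumption is consistent.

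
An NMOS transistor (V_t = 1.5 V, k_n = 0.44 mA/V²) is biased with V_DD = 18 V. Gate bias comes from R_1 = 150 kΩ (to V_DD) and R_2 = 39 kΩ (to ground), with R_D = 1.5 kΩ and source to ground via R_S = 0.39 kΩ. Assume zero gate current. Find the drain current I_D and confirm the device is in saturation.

V_G = V_DD·R_2/(R_1+R_2) = 18×39/189 = 3.71 V.
Assume saturation: I_D = (k_n/2)(V_GS − V_t)² with V_GS = V_G − I_D·R_S = 3.71 − 0.39·I_D.
Substituting gives 0.0335·I_D² − 1.38·I_D + 1.08 = 0, with roots I_D = 0.797 or 40.4 mA.
The root I_D = 40.4 mA gives V_GS = -12.1 V ≤ V_t, so take I_D = 0.797 mA.
Then V_GS = 3.4 V and V_DS = V_DD − I_D(R_D+R_S) = 18 − 0.797×1.89 = 16.5 V.
Saturation requires V_DS ≥ V_GS − V_t = 1.9 V; 16.5 ≥ 1.9 ✓.

I_D ≈ 0.8 mA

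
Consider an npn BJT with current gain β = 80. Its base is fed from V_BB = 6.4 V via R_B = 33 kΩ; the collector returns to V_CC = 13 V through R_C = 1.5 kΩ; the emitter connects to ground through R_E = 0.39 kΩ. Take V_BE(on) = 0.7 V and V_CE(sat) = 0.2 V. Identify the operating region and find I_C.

Assume active: I_B = (6.4 − 0.7)/(33 + 81×0.39) = 0.0882 mA, I_C = β·I_B = 7.06 mA.
Then V_CE = 13 − 7.06×1.5 − 7.15×0.39 = -0.378 V < 0.2 V — the active assumption fails.
Re-solve with V_CE = 0.2 V. KCL at the emitter: V_E/R_E = (V_BB−0.7−V_E)/R_B + (V_CC−0.2−V_E)/R_C, giving V_E = 2.67 V.
I_C = (V_CC − 0.2 − V_E)/R_C = (12.8 − 2.67)/1.5 = 6.75 mA.
Check: I_B = (5.7 − 2.67)/33 = 0.0918 mA, and β·I_B = 7.35 mA > I_C, confirming saturation.

saturation; I_C ≈ 6.8 mA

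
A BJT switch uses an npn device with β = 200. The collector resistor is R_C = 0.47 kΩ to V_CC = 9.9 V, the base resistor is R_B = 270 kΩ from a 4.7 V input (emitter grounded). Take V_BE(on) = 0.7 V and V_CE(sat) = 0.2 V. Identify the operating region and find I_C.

Assume active. Base-emitter loop: I_B = (V_BB − V_BE)/R_B = (4.7 − 0.7)/270 = 0.0148 mA.
I_C = β·I_B = 200×0.0148 = 2.96 mA.
V_CE = V_CC − I_C·R_C = 9.9 − 2.96×0.47 = 8.51 V > V_CE(sat), so the active-region assumption holds.

active; I_C ≈ 3 mA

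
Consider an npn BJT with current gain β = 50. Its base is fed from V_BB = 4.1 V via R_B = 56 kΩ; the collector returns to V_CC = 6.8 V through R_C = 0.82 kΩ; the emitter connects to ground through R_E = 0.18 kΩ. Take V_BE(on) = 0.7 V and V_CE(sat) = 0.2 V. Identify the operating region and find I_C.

Assume active. Base-emitter loop: I_B = (V_BB − V_BE)/(R_B + (β+1)R_E) = (4.1 − 0.7)/(56 + 51×0.18) = 0.0522 mA.
I_C = β·I_B = 50×0.0522 = 2.61 mA.
V_CE = V_CC − I_C·R_C − I_E·R_E = 6.8 − 2.61×0.82 − 2.66×0.18 = 4.18 V > V_CE(sat), so the active-region assumption holds.

active; I_C ≈ 2.6 mA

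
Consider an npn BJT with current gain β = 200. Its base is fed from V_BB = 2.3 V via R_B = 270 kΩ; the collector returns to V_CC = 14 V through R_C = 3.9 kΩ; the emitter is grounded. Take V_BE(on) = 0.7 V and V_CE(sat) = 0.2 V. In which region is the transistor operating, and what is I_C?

active; I_C ≈ 1.2 mA

Assume active. Base-emitter loop: I_B = (V_BB − V_BE)/R_B = (2.3 − 0.7)/270 = 0.00593 mA.
I_C = β·I_B = 200×0.00593 = 1.19 mA.
V_CE = V_CC − I_C·R_C = 14 − 1.19×3.9 = 9.38 V > V_CE(sat), so the active-region assumption holds.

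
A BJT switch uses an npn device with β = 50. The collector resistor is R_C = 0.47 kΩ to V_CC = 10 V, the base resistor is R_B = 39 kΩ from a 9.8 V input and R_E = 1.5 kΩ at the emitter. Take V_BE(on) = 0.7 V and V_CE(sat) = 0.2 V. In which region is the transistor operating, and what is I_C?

active; I_C ≈ 3.9 mA

Assume active. Base-emitter loop: I_B = (V_BB − V_BE)/(R_B + (β+1)R_E) = (9.8 − 0.7)/(39 + 51×1.5) = 0.0788 mA.
I_C = β·I_B = 50×0.0788 = 3.94 mA.
V_CE = V_CC − I_C·R_C − I_E·R_E = 10 − 3.94×0.47 − 4.02×1.5 = 2.12 V > V_CE(sat), so the active-region assumption holds.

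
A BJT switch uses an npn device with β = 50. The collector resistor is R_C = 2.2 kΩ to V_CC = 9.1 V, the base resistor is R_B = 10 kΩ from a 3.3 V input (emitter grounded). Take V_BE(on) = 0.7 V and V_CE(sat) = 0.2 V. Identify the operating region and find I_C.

saturation; I_C ≈ 4 mA

Assume active: I_B = (3.3 − 0.7)/10 = 0.26 mA, giving I_C = β·I_B = 13 mA.
But then V_CE = 9.1 − 13×2.2 = -19.5 V < V_CE(sat) = 0.2 V — impossible in the active region.
So the transistor is saturated. With V_CE = 0.2 V, I_C = (V_CC − 0.2)/R_C = 8.9/2.2 = 4.05 mA.
Check: β·I_B = 13 mA > I_C = 4.05 mA, confirming saturation.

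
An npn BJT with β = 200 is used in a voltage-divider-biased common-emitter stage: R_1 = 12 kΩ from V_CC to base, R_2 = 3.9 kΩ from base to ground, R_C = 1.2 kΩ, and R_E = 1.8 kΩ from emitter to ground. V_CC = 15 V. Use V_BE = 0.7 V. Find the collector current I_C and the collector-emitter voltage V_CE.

Thevenize the base divider: V_Th = V_CC·R_2/(R_1+R_2) = 15×3.9/15.9 = 3.68 V, R_Th = R_1‖R_2 = 2.94 kΩ.
Base-emitter loop: V_Th = I_B·R_Th + V_BE + (β+1)I_B·R_E, so I_B = (3.68 − 0.7) / (2.94 + 201×1.8) = 0.00817 mA.
I_C = β·I_B = 200×0.00817 = 1.63 mA, and I_E = (β+1)I_B = 1.64 mA.
V_CE = V_CC − I_C·R_C − I_E·R_E = 15 − 1.63×1.2 − 1.64×1.8 = 10.1 V.
V_CE = 10.1 V > 0.2 V confirms active-region operation.

I_C ≈ 1.6 mA, V_CE ≈ 10 V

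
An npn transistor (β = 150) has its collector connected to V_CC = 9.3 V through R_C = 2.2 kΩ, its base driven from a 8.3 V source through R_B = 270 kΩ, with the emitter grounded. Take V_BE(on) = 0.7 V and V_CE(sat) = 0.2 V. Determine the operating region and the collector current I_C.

Assume active: I_B = (8.3 − 0.7)/270 = 0.0281 mA, giving I_C = β·I_B = 4.22 mA.
But then V_CE = 9.3 − 4.22×2.2 = 0.0111 V < V_CE(sat) = 0.2 V — impossible in the active region.
So the transistor is saturated. With V_CE = 0.2 V, I_C = (V_CC − 0.2)/R_C = 9.1/2.2 = 4.14 mA.
Check: β·I_B = 4.22 mA > I_C = 4.14 mA, confirming saturation.

saturation; I_C ≈ 4.1 mA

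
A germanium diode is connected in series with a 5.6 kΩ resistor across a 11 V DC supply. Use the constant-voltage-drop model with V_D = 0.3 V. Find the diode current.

I ≈ 1.9 mA

KVL around the loop: 11 = V_D + I·R = 0.3 + I × 5.6 kΩ.
So I = (11 − 0.3) / 5.6 kΩ = 10.7 / 5.6 = 1.91 mA.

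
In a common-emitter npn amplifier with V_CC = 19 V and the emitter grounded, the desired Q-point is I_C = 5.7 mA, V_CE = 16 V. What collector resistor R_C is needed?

Collector loop: V_CC = I_C·R_C + V_CE.
R_C = (V_CC − V_CE)/I_C = (19 − 16)/5.7 = 0.526 kΩ.

R_C ≈ 0.53 kΩ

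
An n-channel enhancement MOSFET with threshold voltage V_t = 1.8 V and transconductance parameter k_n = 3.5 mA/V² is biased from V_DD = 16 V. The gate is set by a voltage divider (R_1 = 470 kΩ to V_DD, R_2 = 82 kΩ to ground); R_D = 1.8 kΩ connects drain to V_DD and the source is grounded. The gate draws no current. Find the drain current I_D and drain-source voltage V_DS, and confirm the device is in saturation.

I_D ≈ 0.58 mA, V_DS ≈ 15 V

V_G = V_DD·R_2/(R_1+R_2) = 16×82/552 = 2.38 V. With the source grounded, V_GS = V_G = 2.38 V.
Assume saturation: I_D = (k_n/2)(V_GS − V_t)² = (3.5/2)×(2.38 − 1.8)² = 1.75×0.577² = 0.582 mA.
V_DS = V_DD − I_D·R_D = 16 − 0.582×1.8 = 15 V.
Saturation requires V_DS ≥ V_GS − V_t = 0.577 V; 15 ≥ 0.577 ✓.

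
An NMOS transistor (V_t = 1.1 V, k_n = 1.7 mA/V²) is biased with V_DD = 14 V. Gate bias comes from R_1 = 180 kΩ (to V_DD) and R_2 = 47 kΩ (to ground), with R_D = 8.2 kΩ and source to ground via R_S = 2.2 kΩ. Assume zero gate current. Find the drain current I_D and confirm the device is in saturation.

I_D ≈ 0.48 mA

V_G = V_DD·R_2/(R_1+R_2) = 14×47/227 = 2.9 V.
Assume saturation: I_D = (k_n/2)(V_GS − V_t)² with V_GS = V_G − I_D·R_S = 2.9 − 2.2·I_D.
Substituting gives 4.11·I_D² − 7.73·I_D + 2.75 = 0, with roots I_D = 0.477 or 1.4 mA.
The root I_D = 1.4 mA gives V_GS = -0.184 V ≤ V_t, so take I_D = 0.477 mA.
Then V_GS = 1.85 V and V_DS = V_DD − I_D(R_D+R_S) = 14 − 0.477×10.4 = 9.04 V.
Saturation requires V_DS ≥ V_GS − V_t = 0.749 V; 9.04 ≥ 0.749 ✓.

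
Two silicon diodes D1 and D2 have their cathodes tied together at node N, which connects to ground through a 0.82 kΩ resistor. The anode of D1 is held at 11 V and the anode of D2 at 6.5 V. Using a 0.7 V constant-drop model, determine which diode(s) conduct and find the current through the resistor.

Assume both conduct. Then node N would need to be at both 11−0.7 = 10.3 V and 6.5−0.7 = 5.8 V, which is impossible.
Assume only D1 conducts: V_N = 11 − 0.7 = 10.3 V, so I_R = 10.3/0.82 = 12.6 mA.
Check D2: its anode-to-cathode voltage is 6.5 − 10.3 = -3.8 V < 0.7 V, so it is off. The assumption is consistent.

Only D1 conducts; I_R ≈ 13 mA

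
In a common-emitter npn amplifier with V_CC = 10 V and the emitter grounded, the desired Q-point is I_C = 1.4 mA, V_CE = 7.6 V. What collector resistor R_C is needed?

Collector loop: V_CC = I_C·R_C + V_CE.
R_C = (V_CC − V_CE)/I_C = (10 − 7.6)/1.4 = 1.71 kΩ.

R_C ≈ 1.7 kΩ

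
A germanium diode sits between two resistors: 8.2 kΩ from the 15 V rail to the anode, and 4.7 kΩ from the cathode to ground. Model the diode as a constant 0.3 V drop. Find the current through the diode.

I ≈ 1.1 mA

The two resistors are in series with the diode, so KVL gives 15 = I·8.2 + 0.3 + I·4.7.
I = (15 − 0.3) / (8.2 + 4.7) kΩ = 14.7 / 12.9 = 1.14 mA.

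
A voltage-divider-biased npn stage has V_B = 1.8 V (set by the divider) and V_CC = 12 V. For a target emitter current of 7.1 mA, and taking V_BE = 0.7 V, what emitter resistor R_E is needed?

V_E = V_B − V_BE = 1.8 − 0.7 = 1.1 V.
R_E = V_E / I_E = 1.1 / 7.1 = 0.155 kΩ.

R_E ≈ 0.15 kΩ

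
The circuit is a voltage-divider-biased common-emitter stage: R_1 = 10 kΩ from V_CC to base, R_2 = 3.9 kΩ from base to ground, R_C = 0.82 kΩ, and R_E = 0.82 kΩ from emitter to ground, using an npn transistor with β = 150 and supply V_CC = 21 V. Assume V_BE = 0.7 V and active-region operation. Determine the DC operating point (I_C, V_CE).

Thevenize the base divider: V_Th = V_CC·R_2/(R_1+R_2) = 21×3.9/13.9 = 5.89 V, R_Th = R_1‖R_2 = 2.81 kΩ.
Base-emitter loop: V_Th = I_B·R_Th + V_BE + (β+1)I_B·R_E, so I_B = (5.89 − 0.7) / (2.81 + 151×0.82) = 0.041 mA.
I_C = β·I_B = 150×0.041 = 6.15 mA, and I_E = (β+1)I_B = 6.19 mA.
V_CE = V_CC − I_C·R_C − I_E·R_E = 21 − 6.15×0.82 − 6.19×0.82 = 10.9 V.
V_CE = 10.9 V > 0.2 V confirms active-region operation.

I_C ≈ 6.2 mA, V_CE ≈ 11 V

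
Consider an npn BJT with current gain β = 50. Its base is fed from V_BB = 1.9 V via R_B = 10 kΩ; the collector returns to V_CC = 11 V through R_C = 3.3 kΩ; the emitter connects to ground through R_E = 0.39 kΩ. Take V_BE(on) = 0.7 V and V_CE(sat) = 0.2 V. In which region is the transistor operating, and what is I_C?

active; I_C ≈ 2 mA

Assume active. Base-emitter loop: I_B = (V_BB − V_BE)/(R_B + (β+1)R_E) = (1.9 − 0.7)/(10 + 51×0.39) = 0.0401 mA.
I_C = β·I_B = 50×0.0401 = 2.01 mA.
V_CE = V_CC − I_C·R_C − I_E·R_E = 11 − 2.01×3.3 − 2.05×0.39 = 3.58 V > V_CE(sat), so the active-region assumption holds.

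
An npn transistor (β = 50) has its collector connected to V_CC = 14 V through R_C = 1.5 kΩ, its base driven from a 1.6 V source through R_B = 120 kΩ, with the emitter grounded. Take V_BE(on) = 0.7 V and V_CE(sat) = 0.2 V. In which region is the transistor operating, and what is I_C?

Assume active. Base-emitter loop: I_B = (V_BB − V_BE)/R_B = (1.6 − 0.7)/120 = 0.0075 mA.
I_C = β·I_B = 50×0.0075 = 0.375 mA.
V_CE = V_CC − I_C·R_C = 14 − 0.375×1.5 = 13.4 V > V_CE(sat), so the active-region assumption holds.

active; I_C ≈ 0.38 mA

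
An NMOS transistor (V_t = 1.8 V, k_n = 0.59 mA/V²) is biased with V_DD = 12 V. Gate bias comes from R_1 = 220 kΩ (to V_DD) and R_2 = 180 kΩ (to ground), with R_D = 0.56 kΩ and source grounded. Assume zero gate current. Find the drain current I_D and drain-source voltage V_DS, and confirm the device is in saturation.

V_G = V_DD·R_2/(R_1+R_2) = 12×180/400 = 5.4 V. With the source grounded, V_GS = V_G = 5.4 V.
Assume saturation: I_D = (k_n/2)(V_GS − V_t)² = (0.59/2)×(5.4 − 1.8)² = 0.295×3.6² = 3.82 mA.
V_DS = V_DD − I_D·R_D = 12 − 3.82×0.56 = 9.86 V.
Saturation requires V_DS ≥ V_GS − V_t = 3.6 V; 9.86 ≥ 3.6 ✓.

I_D ≈ 3.8 mA, V_DS ≈ 9.9 V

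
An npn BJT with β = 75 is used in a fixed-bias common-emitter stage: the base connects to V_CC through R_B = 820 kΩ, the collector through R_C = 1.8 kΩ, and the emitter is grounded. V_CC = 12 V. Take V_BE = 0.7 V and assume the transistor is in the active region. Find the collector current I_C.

Base loop: V_CC = I_B·R_B + V_BE, so I_B = (12 − 0.7)/820 kΩ = 0.0138 mA.
In the active region I_C = β·I_B = 75 × 0.0138 = 1.03 mA.
Collector loop: V_CE = V_CC − I_C·R_C = 12 − 1.03×1.8 = 10.1 V.
Since V_CE = 10.1 V > V_CE(sat) ≈ 0.2 V, the transistor is in the active region as assumed.

I_C ≈ 1 mA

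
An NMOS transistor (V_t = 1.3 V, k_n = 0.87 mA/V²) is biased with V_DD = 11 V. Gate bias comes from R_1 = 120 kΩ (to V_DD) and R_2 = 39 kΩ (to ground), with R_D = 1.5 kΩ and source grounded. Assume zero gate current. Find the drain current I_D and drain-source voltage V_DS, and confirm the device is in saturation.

I_D ≈ 0.85 mA, V_DS ≈ 9.7 V

V_G = V_DD·R_2/(R_1+R_2) = 11×39/159 = 2.7 V. With the source grounded, V_GS = V_G = 2.7 V.
Assume saturation: I_D = (k_n/2)(V_GS − V_t)² = (0.87/2)×(2.7 − 1.3)² = 0.435×1.4² = 0.85 mA.
V_DS = V_DD − I_D·R_D = 11 − 0.85×1.5 = 9.72 V.
Saturation requires V_DS ≥ V_GS − V_t = 1.4 V; 9.72 ≥ 1.4 ✓.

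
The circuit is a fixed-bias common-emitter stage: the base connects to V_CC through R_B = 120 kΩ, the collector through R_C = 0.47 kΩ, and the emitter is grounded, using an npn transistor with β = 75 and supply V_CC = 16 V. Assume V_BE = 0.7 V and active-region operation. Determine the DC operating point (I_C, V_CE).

Base loop: V_CC = I_B·R_B + V_BE, so I_B = (16 − 0.7)/120 kΩ = 0.128 mA.
In the active region I_C = β·I_B = 75 × 0.128 = 9.56 mA.
Collector loop: V_CE = V_CC − I_C·R_C = 16 − 9.56×0.47 = 11.5 V.
Since V_CE = 11.5 V > V_CE(sat) ≈ 0.2 V, the transistor is in the active region as assumed.

I_C ≈ 9.6 mA, V_CE ≈ 12 V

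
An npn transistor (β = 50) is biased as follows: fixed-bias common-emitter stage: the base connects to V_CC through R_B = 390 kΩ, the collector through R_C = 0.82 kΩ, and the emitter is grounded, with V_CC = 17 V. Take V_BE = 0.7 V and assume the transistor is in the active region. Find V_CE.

V_CE ≈ 15 V

Base loop: V_CC = I_B·R_B + V_BE, so I_B = (17 − 0.7)/390 kΩ = 0.0418 mA.
In the active region I_C = β·I_B = 50 × 0.0418 = 2.09 mA.
Collector loop: V_CE = V_CC − I_C·R_C = 17 − 2.09×0.82 = 15.3 V.
Since V_CE = 15.3 V > V_CE(sat) ≈ 0.2 V, the transistor is in the active region as assumed.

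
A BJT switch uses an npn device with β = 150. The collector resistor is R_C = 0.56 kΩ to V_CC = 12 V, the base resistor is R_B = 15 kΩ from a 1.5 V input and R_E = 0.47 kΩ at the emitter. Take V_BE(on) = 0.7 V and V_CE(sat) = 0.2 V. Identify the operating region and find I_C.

Assume active. Base-emitter loop: I_B = (V_BB − V_BE)/(R_B + (β+1)R_E) = (1.5 − 0.7)/(15 + 151×0.47) = 0.00931 mA.
I_C = β·I_B = 150×0.00931 = 1.4 mA.
V_CE = V_CC − I_C·R_C − I_E·R_E = 12 − 1.4×0.56 − 1.41×0.47 = 10.6 V > V_CE(sat), so the active-region assumption holds.

active; I_C ≈ 1.4 mA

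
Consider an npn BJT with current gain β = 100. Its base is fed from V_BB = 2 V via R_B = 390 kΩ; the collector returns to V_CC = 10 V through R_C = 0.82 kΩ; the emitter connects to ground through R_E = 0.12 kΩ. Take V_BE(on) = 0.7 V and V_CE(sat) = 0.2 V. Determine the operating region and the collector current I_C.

Assume active. Base-emitter loop: I_B = (V_BB − V_BE)/(R_B + (β+1)R_E) = (2 − 0.7)/(390 + 101×0.12) = 0.00323 mA.
I_C = β·I_B = 100×0.00323 = 0.323 mA.
V_CE = V_CC − I_C·R_C − I_E·R_E = 10 − 0.323×0.82 − 0.327×0.12 = 9.7 V > V_CE(sat), so the active-region assumption holds.

active; I_C ≈ 0.32 mA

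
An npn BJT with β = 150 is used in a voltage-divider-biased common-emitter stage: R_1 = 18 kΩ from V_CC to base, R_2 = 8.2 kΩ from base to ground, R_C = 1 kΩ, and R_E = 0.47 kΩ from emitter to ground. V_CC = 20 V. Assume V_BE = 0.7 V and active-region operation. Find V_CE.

Thevenize the base divider: V_Th = V_CC·R_2/(R_1+R_2) = 20×8.2/26.2 = 6.26 V, R_Th = R_1‖R_2 = 5.63 kΩ.
Base-emitter loop: V_Th = I_B·R_Th + V_BE + (β+1)I_B·R_E, so I_B = (6.26 − 0.7) / (5.63 + 151×0.47) = 0.0726 mA.
I_C = β·I_B = 150×0.0726 = 10.9 mA, and I_E = (β+1)I_B = 11 mA.
V_CE = V_CC − I_C·R_C − I_E·R_E = 20 − 10.9×1 − 11×0.47 = 3.96 V.
V_CE = 3.96 V > 0.2 V confirms active-region operation.

V_CE ≈ 4 V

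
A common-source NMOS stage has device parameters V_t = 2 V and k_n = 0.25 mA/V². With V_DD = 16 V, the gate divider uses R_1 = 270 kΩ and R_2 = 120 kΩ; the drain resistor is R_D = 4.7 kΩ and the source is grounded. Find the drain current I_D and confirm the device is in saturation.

V_G = V_DD·R_2/(R_1+R_2) = 16×120/390 = 4.92 V. With the source grounded, V_GS = V_G = 4.92 V.
Assume saturation: I_D = (k_n/2)(V_GS − V_t)² = (0.25/2)×(4.92 − 2)² = 0.125×2.92² = 1.07 mA.
V_DS = V_DD − I_D·R_D = 16 − 1.07×4.7 = 11 V.
Saturation requires V_DS ≥ V_GS − V_t = 2.92 V; 11 ≥ 2.92 ✓.

I_D ≈ 1.1 mA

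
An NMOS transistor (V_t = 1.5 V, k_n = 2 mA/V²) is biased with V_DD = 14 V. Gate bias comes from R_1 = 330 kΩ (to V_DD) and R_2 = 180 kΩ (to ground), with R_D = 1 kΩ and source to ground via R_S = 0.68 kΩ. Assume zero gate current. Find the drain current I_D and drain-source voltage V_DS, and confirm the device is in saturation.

I_D ≈ 2.7 mA, V_DS ≈ 9.5 V

V_G = V_DD·R_2/(R_1+R_2) = 14×180/510 = 4.94 V.
Assume saturation: I_D = (k_n/2)(V_GS − V_t)² with V_GS = V_G − I_D·R_S = 4.94 − 0.68·I_D.
Substituting gives 0.462·I_D² − 5.68·I_D + 11.8 = 0, with roots I_D = 2.66 or 9.62 mA.
The root I_D = 9.62 mA gives V_GS = -1.6 V ≤ V_t, so take I_D = 2.66 mA.
Then V_GS = 3.13 V and V_DS = V_DD − I_D(R_D+R_S) = 14 − 2.66×1.68 = 9.53 V.
Saturation requires V_DS ≥ V_GS − V_t = 1.63 V; 9.53 ≥ 1.63 ✓.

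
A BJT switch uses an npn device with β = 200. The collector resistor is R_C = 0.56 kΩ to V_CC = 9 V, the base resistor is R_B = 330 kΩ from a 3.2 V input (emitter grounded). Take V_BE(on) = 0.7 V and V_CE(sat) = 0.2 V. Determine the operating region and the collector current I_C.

active; I_C ≈ 1.5 mA

Assume active. Base-emitter loop: I_B = (V_BB − V_BE)/R_B = (3.2 − 0.7)/330 = 0.00758 mA.
I_C = β·I_B = 200×0.00758 = 1.52 mA.
V_CE = V_CC − I_C·R_C = 9 − 1.52×0.56 = 8.15 V > V_CE(sat), so the active-region assumption holds.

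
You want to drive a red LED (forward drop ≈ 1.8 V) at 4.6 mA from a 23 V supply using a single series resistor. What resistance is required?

R ≈ 4.6 kΩ

The resistor drops V_S − V_D = 23 − 1.8 = 21.2 V at 4.6 mA.
R = 21.2 V / 4.6 mA = 4.61 kΩ.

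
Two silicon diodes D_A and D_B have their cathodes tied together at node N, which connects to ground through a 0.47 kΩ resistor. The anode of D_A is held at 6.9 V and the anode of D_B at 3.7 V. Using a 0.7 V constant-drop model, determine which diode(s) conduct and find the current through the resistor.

Assume both conduct. Then node N would need to be at both 6.9−0.7 = 6.2 V and 3.7−0.7 = 3 V, which is impossible.
Assume only D_A conducts: V_N = 6.9 − 0.7 = 6.2 V, so I_R = 6.2/0.47 = 13.2 mA.
Check D_B: its anode-to-cathode voltage is 3.7 − 6.2 = -2.5 V < 0.7 V, so it is off. The assumption is consistent.

Only D_A conducts; I_R ≈ 13 mA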